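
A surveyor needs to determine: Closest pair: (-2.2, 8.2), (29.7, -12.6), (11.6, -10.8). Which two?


d(P0,P1) = 38.0821, d(P0,P2) = 23.4828, d(P1,P2) = 18.1893
Closest: P1 and P2

Closest pair: (29.7, -12.6) and (11.6, -10.8), distance = 18.1893


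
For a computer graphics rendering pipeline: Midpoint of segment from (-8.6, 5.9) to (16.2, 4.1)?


M = (((-8.6)+16.2)/2, (5.9+4.1)/2)
= (3.8, 5)

(3.8, 5)


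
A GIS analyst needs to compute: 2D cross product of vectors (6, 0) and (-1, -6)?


u x v = u_x*v_y - u_y*v_x = 6*(-6) - 0*(-1)
= (-36) - 0 = -36

-36


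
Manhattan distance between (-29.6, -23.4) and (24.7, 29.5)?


|(-29.6)-24.7| + |(-23.4)-29.5| = 54.3 + 52.9 = 107.2

107.2


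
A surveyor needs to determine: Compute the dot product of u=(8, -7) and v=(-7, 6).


u . v = u_x*v_x + u_y*v_y = 8*(-7) + (-7)*6
= (-56) + (-42) = -98

-98


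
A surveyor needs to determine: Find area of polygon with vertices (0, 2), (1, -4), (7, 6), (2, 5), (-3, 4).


Shoelace sum: (0*(-4) - 1*2) + (1*6 - 7*(-4)) + (7*5 - 2*6) + (2*4 - (-3)*5) + ((-3)*2 - 0*4)
= 72
Area = |72|/2 = 36

36


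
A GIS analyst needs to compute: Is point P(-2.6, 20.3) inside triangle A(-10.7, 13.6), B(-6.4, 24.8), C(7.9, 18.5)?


Cross products: AB x AP = -61.91, BC x BP = -40.41, CA x CP = -84.93
All same sign? yes

Yes, inside


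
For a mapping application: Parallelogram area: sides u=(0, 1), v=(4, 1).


|u x v| = |0*1 - 1*4|
= |0 - 4| = 4

4


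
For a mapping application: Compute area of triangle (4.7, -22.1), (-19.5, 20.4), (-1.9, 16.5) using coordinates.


Area = |x_A(y_B-y_C) + x_B(y_C-y_A) + x_C(y_A-y_B)|/2
= |18.33 + (-752.7) + 80.75|/2
= 653.62/2 = 326.81

326.81


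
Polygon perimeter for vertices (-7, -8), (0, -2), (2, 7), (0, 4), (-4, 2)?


Sides: (-7, -8)->(0, -2): sqrt(85) = 9.219544, (0, -2)->(2, 7): sqrt(85) = 9.219544, (2, 7)->(0, 4): sqrt(13) = 3.605551, (0, 4)->(-4, 2): sqrt(20) = 4.472136, (-4, 2)->(-7, -8): sqrt(109) = 10.440307
Sum = 36.957082
Perimeter = 36.9571

36.9571


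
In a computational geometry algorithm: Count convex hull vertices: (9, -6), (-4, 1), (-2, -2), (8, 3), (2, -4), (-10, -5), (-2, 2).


Convex hull vertices (CCW): (-10, -5), (9, -6), (8, 3), (-2, 2), (-4, 1)
Count = 5

5


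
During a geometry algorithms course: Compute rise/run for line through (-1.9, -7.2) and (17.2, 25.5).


slope = (y2-y1)/(x2-x1) = (25.5-(-7.2))/(17.2-(-1.9)) = 32.7/19.1 = 1.712

1.712


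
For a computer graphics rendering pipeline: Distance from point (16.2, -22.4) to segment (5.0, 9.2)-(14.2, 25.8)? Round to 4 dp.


Project P onto AB: t = 0 (clamped to [0,1])
Closest point on segment: (5, 9.2)
Distance: 33.5261

33.5261


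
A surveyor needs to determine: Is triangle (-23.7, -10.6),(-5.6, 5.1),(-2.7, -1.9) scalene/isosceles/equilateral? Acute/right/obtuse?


Side lengths squared: AB^2=574.1, BC^2=57.41, CA^2=516.69
Sorted: [57.41, 516.69, 574.1]
By sides: Scalene, By angles: Right

Scalene, Right


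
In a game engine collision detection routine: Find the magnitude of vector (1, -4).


|u| = sqrt(1^2 + (-4)^2) = sqrt(17) = 4.1231

4.1231


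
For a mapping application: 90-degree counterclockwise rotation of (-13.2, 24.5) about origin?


90° CCW: (x,y) -> (-y, x)
(-13.2,24.5) -> (-24.5, -13.2)

(-24.5, -13.2)


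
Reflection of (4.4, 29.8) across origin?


Reflection over origin: (x,y) -> (-x,-y)
(4.4, 29.8) -> (-4.4, -29.8)

(-4.4, -29.8)


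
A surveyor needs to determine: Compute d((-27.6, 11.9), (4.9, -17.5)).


dx=32.5, dy=-29.4
d^2 = 32.5^2 + (-29.4)^2 = 1920.61
d = sqrt(1920.61) = 43.8248

43.8248


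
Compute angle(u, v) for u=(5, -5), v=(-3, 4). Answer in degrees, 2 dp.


u.v = -35, |u| = sqrt(50) = 7.0711, |v| = sqrt(25) = 5
cos(theta) = u.v/(|u||v|) = -35/sqrt(1250) = -0.989949
theta = acos(-0.989949) = 171.87 degrees

171.87 degrees


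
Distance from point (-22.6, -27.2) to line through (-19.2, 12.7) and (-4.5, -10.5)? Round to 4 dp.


|cross product| = 665.41
|line direction| = sqrt(754.33) = 27.4651
Distance = 665.41/sqrt(754.33) = 24.2275

24.2275


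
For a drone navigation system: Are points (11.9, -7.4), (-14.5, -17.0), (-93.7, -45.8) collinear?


Cross product: ((-14.5)-11.9)*((-45.8)-(-7.4)) - ((-17)-(-7.4))*((-93.7)-11.9)
= 0

Yes, collinear


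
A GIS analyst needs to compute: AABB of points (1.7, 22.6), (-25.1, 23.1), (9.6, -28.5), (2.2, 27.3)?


x range: [-25.1, 9.6]
y range: [-28.5, 27.3]
Bounding box: (-25.1,-28.5) to (9.6,27.3)

(-25.1,-28.5) to (9.6,27.3)


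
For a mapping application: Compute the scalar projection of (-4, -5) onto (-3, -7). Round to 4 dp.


u.v = 47, |v| = sqrt(58) = 7.6158
Scalar projection = u.v / |v| = 47 / sqrt(58) = 6.1714

6.1714


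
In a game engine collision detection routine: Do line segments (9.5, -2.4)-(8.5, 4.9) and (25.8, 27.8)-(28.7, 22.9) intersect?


Cross products: d1=-167.45, d2=-151.18, d3=-149.19, d4=-165.46
d1*d2 < 0 and d3*d4 < 0? no

No, they don't intersect


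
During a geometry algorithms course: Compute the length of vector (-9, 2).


|u| = sqrt((-9)^2 + 2^2) = sqrt(85) = 9.2195

9.2195


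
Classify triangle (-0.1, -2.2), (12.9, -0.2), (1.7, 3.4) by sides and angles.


Side lengths squared: AB^2=173, BC^2=138.4, CA^2=34.6
Sorted: [34.6, 138.4, 173]
By sides: Scalene, By angles: Right

Scalene, Right


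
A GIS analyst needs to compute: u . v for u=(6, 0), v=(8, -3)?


u . v = u_x*v_x + u_y*v_y = 6*8 + 0*(-3)
= 48 + 0 = 48

48


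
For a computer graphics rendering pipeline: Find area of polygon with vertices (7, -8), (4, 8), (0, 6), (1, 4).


Shoelace sum: (7*8 - 4*(-8)) + (4*6 - 0*8) + (0*4 - 1*6) + (1*(-8) - 7*4)
= 70
Area = |70|/2 = 35

35


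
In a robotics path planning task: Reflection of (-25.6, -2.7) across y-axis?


Reflection over y-axis: (x,y) -> (-x,y)
(-25.6, -2.7) -> (25.6, -2.7)

(25.6, -2.7)


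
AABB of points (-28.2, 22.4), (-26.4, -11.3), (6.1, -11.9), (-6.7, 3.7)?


x range: [-28.2, 6.1]
y range: [-11.9, 22.4]
Bounding box: (-28.2,-11.9) to (6.1,22.4)

(-28.2,-11.9) to (6.1,22.4)


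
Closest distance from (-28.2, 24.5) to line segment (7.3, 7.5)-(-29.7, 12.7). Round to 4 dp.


Project P onto AB: t = 1 (clamped to [0,1])
Closest point on segment: (-29.7, 12.7)
Distance: 11.895

11.895


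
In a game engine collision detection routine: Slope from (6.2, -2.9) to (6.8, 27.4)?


slope = (y2-y1)/(x2-x1) = (27.4-(-2.9))/(6.8-6.2) = 30.3/0.6 = 50.5

50.5


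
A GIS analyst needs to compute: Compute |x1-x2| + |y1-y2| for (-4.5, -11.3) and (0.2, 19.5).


|(-4.5)-0.2| + |(-11.3)-19.5| = 4.7 + 30.8 = 35.5

35.5


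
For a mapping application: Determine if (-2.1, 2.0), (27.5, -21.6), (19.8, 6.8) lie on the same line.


Cross product: (27.5-(-2.1))*(6.8-2) - ((-21.6)-2)*(19.8-(-2.1))
= 658.92

No, not collinear


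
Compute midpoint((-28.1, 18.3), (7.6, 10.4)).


M = (((-28.1)+7.6)/2, (18.3+10.4)/2)
= (-10.25, 14.35)

(-10.25, 14.35)


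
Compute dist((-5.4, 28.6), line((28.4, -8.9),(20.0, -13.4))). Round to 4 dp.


|cross product| = 467.1
|line direction| = sqrt(90.81) = 9.5294
Distance = 467.1/sqrt(90.81) = 49.0166

49.0166


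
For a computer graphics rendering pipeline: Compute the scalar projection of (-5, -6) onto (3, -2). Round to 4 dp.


u.v = -3, |v| = sqrt(13) = 3.6056
Scalar projection = u.v / |v| = -3 / sqrt(13) = -0.8321

-0.8321


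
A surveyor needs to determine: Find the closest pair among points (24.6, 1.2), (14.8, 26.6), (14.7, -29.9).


d(P0,P1) = 27.225, d(P0,P2) = 32.6377, d(P1,P2) = 56.5001
Closest: P0 and P1

Closest pair: (24.6, 1.2) and (14.8, 26.6), distance = 27.225


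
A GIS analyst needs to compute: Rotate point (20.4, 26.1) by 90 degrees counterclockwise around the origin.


90° CCW: (x,y) -> (-y, x)
(20.4,26.1) -> (-26.1, 20.4)

(-26.1, 20.4)


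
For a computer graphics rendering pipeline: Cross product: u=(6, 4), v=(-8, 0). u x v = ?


u x v = u_x*v_y - u_y*v_x = 6*0 - 4*(-8)
= 0 - (-32) = 32

32


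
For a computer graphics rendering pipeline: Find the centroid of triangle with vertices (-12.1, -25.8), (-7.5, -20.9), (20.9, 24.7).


Centroid = ((x_A+x_B+x_C)/3, (y_A+y_B+y_C)/3)
= (((-12.1)+(-7.5)+20.9)/3, ((-25.8)+(-20.9)+24.7)/3)
= (0.4333, -7.3333)

(0.4333, -7.3333)


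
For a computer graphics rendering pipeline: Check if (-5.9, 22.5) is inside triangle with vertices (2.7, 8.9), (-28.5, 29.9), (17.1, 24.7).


Cross products: AB x AP = -243.72, BC x BP = -219.92, CA x CP = -331.72
All same sign? yes

Yes, inside


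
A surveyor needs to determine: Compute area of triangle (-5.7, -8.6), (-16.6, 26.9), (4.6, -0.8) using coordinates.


Area = |x_A(y_B-y_C) + x_B(y_C-y_A) + x_C(y_A-y_B)|/2
= |(-157.89) + (-129.48) + (-163.3)|/2
= 450.67/2 = 225.335

225.335


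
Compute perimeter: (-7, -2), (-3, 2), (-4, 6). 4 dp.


Sides: (-7, -2)->(-3, 2): sqrt(32) = 5.656854, (-3, 2)->(-4, 6): sqrt(17) = 4.123106, (-4, 6)->(-7, -2): sqrt(73) = 8.544004
Sum = 18.323964
Perimeter = 18.324

18.324


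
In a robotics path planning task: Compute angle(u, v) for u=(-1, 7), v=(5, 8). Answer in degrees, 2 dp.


u.v = 51, |u| = sqrt(50) = 7.0711, |v| = sqrt(89) = 9.434
cos(theta) = u.v/(|u||v|) = 51/sqrt(4450) = 0.764522
theta = acos(0.764522) = 40.14 degrees

40.14 degrees


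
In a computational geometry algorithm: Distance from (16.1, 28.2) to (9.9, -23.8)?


dx=-6.2, dy=-52
d^2 = (-6.2)^2 + (-52)^2 = 2742.44
d = sqrt(2742.44) = 52.3683

52.3683


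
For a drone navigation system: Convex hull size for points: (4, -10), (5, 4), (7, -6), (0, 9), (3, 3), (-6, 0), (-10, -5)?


Convex hull vertices (CCW): (-10, -5), (4, -10), (7, -6), (5, 4), (0, 9)
Count = 5

5


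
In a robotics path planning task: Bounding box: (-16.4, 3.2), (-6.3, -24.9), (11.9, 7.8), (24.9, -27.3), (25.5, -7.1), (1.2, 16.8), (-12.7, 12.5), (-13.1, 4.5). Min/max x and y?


x range: [-16.4, 25.5]
y range: [-27.3, 16.8]
Bounding box: (-16.4,-27.3) to (25.5,16.8)

(-16.4,-27.3) to (25.5,16.8)


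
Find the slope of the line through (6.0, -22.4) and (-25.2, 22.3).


slope = (y2-y1)/(x2-x1) = (22.3-(-22.4))/((-25.2)-6) = 44.7/(-31.2) = -1.4327

-1.4327


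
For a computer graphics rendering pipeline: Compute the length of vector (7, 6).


|u| = sqrt(7^2 + 6^2) = sqrt(85) = 9.2195

9.2195


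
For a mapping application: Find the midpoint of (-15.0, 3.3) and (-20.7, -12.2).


M = (((-15)+(-20.7))/2, (3.3+(-12.2))/2)
= (-17.85, -4.45)

(-17.85, -4.45)


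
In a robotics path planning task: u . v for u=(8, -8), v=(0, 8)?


u . v = u_x*v_x + u_y*v_y = 8*0 + (-8)*8
= 0 + (-64) = -64

-64


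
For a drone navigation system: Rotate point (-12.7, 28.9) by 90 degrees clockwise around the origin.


90° CW: (x,y) -> (y, -x)
(-12.7,28.9) -> (28.9, 12.7)

(28.9, 12.7)


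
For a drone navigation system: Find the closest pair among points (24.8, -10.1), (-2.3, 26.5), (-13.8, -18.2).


d(P0,P1) = 45.5409, d(P0,P2) = 39.4407, d(P1,P2) = 46.1556
Closest: P0 and P2

Closest pair: (24.8, -10.1) and (-13.8, -18.2), distance = 39.4407


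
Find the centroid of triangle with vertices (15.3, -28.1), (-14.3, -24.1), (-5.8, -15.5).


Centroid = ((x_A+x_B+x_C)/3, (y_A+y_B+y_C)/3)
= ((15.3+(-14.3)+(-5.8))/3, ((-28.1)+(-24.1)+(-15.5))/3)
= (-1.6, -22.5667)

(-1.6, -22.5667)


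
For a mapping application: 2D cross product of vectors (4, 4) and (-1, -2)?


u x v = u_x*v_y - u_y*v_x = 4*(-2) - 4*(-1)
= (-8) - (-4) = -4

-4


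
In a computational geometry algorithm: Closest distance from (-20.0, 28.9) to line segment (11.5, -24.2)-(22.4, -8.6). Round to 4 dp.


Project P onto AB: t = 1 (clamped to [0,1])
Closest point on segment: (22.4, -8.6)
Distance: 56.604

56.604


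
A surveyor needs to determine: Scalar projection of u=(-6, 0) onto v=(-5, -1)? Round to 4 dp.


u.v = 30, |v| = sqrt(26) = 5.099
Scalar projection = u.v / |v| = 30 / sqrt(26) = 5.8835

5.8835


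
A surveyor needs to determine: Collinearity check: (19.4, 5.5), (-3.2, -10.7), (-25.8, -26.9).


Cross product: ((-3.2)-19.4)*((-26.9)-5.5) - ((-10.7)-5.5)*((-25.8)-19.4)
= 0

Yes, collinear


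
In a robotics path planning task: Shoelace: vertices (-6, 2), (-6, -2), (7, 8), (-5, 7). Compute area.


Shoelace sum: ((-6)*(-2) - (-6)*2) + ((-6)*8 - 7*(-2)) + (7*7 - (-5)*8) + ((-5)*2 - (-6)*7)
= 111
Area = |111|/2 = 55.5

55.5


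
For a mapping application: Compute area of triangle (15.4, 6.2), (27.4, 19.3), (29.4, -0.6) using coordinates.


Area = |x_A(y_B-y_C) + x_B(y_C-y_A) + x_C(y_A-y_B)|/2
= |306.46 + (-186.32) + (-385.14)|/2
= 265/2 = 132.5

132.5


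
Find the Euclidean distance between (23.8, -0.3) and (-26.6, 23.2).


dx=-50.4, dy=23.5
d^2 = (-50.4)^2 + 23.5^2 = 3092.41
d = sqrt(3092.41) = 55.6094

55.6094


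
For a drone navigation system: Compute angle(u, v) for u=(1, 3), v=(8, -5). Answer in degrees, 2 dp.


u.v = -7, |u| = sqrt(10) = 3.1623, |v| = sqrt(89) = 9.434
cos(theta) = u.v/(|u||v|) = -7/sqrt(890) = -0.234641
theta = acos(-0.234641) = 103.57 degrees

103.57 degrees


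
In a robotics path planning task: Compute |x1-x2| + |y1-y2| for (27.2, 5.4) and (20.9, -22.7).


|27.2-20.9| + |5.4-(-22.7)| = 6.3 + 28.1 = 34.4

34.4


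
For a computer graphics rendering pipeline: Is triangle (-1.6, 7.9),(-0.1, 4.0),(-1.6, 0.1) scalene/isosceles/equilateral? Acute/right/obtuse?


Side lengths squared: AB^2=17.46, BC^2=17.46, CA^2=60.84
Sorted: [17.46, 17.46, 60.84]
By sides: Isosceles, By angles: Obtuse

Isosceles, Obtuse


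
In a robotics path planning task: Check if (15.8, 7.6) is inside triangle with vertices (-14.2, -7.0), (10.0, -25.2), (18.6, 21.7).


Cross products: AB x AP = 899.32, BC x BP = 10.06, CA x CP = 382.12
All same sign? yes

Yes, inside


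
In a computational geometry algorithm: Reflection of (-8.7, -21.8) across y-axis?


Reflection over y-axis: (x,y) -> (-x,y)
(-8.7, -21.8) -> (8.7, -21.8)

(8.7, -21.8)


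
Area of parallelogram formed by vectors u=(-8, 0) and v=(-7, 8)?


|u x v| = |(-8)*8 - 0*(-7)|
= |(-64) - 0| = 64

64


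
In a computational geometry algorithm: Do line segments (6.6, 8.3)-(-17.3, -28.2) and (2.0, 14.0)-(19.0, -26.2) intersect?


Cross products: d1=88.02, d2=-1493.26, d3=-304.13, d4=1277.15
d1*d2 < 0 and d3*d4 < 0? yes

Yes, they intersect


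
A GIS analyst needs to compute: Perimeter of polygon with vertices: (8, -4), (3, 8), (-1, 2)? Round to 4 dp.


Sides: (8, -4)->(3, 8): sqrt(169) = 13, (3, 8)->(-1, 2): sqrt(52) = 7.211103, (-1, 2)->(8, -4): sqrt(117) = 10.816654
Sum = 31.027757
Perimeter = 31.0278

31.0278


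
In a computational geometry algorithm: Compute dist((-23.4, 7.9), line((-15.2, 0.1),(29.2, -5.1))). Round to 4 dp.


|cross product| = 303.68
|line direction| = sqrt(1998.4) = 44.7035
Distance = 303.68/sqrt(1998.4) = 6.7932

6.7932


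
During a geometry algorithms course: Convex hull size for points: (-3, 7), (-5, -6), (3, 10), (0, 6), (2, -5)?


Convex hull vertices (CCW): (-5, -6), (2, -5), (3, 10), (-3, 7)
Count = 4

4


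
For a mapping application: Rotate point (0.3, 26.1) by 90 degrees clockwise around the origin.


90° CW: (x,y) -> (y, -x)
(0.3,26.1) -> (26.1, -0.3)

(26.1, -0.3)


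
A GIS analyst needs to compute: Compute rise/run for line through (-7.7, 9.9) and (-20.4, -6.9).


slope = (y2-y1)/(x2-x1) = ((-6.9)-9.9)/((-20.4)-(-7.7)) = (-16.8)/(-12.7) = 1.3228

1.3228


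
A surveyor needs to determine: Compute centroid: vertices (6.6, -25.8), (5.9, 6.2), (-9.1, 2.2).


Centroid = ((x_A+x_B+x_C)/3, (y_A+y_B+y_C)/3)
= ((6.6+5.9+(-9.1))/3, ((-25.8)+6.2+2.2)/3)
= (1.1333, -5.8)

(1.1333, -5.8)


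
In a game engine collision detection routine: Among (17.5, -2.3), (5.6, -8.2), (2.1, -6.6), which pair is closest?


d(P0,P1) = 13.2823, d(P0,P2) = 15.9891, d(P1,P2) = 3.8484
Closest: P1 and P2

Closest pair: (5.6, -8.2) and (2.1, -6.6), distance = 3.8484


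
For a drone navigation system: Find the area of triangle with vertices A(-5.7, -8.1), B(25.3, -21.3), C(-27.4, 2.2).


Area = |x_A(y_B-y_C) + x_B(y_C-y_A) + x_C(y_A-y_B)|/2
= |133.95 + 260.59 + (-361.68)|/2
= 32.86/2 = 16.43

16.43


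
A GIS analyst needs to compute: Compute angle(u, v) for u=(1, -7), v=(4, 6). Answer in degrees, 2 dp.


u.v = -38, |u| = sqrt(50) = 7.0711, |v| = sqrt(52) = 7.2111
cos(theta) = u.v/(|u||v|) = -38/sqrt(2600) = -0.745241
theta = acos(-0.745241) = 138.18 degrees

138.18 degrees


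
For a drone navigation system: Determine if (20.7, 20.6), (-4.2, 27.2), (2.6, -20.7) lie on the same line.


Cross product: ((-4.2)-20.7)*((-20.7)-20.6) - (27.2-20.6)*(2.6-20.7)
= 1147.83

No, not collinear


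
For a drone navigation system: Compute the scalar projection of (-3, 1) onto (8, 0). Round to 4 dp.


u.v = -24, |v| = sqrt(64) = 8
Scalar projection = u.v / |v| = -24 / sqrt(64) = -3

-3


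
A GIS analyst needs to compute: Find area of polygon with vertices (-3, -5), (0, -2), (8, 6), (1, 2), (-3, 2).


Shoelace sum: ((-3)*(-2) - 0*(-5)) + (0*6 - 8*(-2)) + (8*2 - 1*6) + (1*2 - (-3)*2) + ((-3)*(-5) - (-3)*2)
= 61
Area = |61|/2 = 30.5

30.5


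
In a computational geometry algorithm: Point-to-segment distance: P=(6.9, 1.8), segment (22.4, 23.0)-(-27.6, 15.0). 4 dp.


Project P onto AB: t = 0.3684 (clamped to [0,1])
Closest point on segment: (3.9796, 20.0527)
Distance: 18.4849

18.4849


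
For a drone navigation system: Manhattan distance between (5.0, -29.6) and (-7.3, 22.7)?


|5-(-7.3)| + |(-29.6)-22.7| = 12.3 + 52.3 = 64.6

64.6


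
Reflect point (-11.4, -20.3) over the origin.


Reflection over origin: (x,y) -> (-x,-y)
(-11.4, -20.3) -> (11.4, 20.3)

(11.4, 20.3)


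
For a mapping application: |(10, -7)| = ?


|u| = sqrt(10^2 + (-7)^2) = sqrt(149) = 12.2066

12.2066


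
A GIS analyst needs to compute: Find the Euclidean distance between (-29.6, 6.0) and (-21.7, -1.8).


dx=7.9, dy=-7.8
d^2 = 7.9^2 + (-7.8)^2 = 123.25
d = sqrt(123.25) = 11.1018

11.1018


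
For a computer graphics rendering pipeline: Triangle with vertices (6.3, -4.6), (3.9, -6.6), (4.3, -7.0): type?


Side lengths squared: AB^2=9.76, BC^2=0.32, CA^2=9.76
Sorted: [0.32, 9.76, 9.76]
By sides: Isosceles, By angles: Acute

Isosceles, Acute


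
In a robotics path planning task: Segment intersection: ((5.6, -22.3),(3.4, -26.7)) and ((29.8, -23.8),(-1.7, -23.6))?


Cross products: d1=-42.41, d2=96.63, d3=109.78, d4=-29.26
d1*d2 < 0 and d3*d4 < 0? yes

Yes, they intersect


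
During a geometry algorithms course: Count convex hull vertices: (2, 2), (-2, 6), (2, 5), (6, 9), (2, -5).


Convex hull vertices (CCW): (-2, 6), (2, -5), (6, 9)
Count = 3

3


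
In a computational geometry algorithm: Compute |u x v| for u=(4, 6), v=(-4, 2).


|u x v| = |4*2 - 6*(-4)|
= |8 - (-24)| = 32

32


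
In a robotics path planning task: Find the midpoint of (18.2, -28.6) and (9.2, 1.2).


M = ((18.2+9.2)/2, ((-28.6)+1.2)/2)
= (13.7, -13.7)

(13.7, -13.7)


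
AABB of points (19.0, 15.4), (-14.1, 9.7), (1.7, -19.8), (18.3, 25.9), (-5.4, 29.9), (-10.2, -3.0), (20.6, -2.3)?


x range: [-14.1, 20.6]
y range: [-19.8, 29.9]
Bounding box: (-14.1,-19.8) to (20.6,29.9)

(-14.1,-19.8) to (20.6,29.9)


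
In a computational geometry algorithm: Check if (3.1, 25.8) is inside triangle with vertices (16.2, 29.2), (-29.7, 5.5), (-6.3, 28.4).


Cross products: AB x AP = -154.41, BC x BP = -276.1, CA x CP = -66.02
All same sign? yes

Yes, inside


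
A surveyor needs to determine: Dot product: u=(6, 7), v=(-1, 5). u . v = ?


u . v = u_x*v_x + u_y*v_y = 6*(-1) + 7*5
= (-6) + 35 = 29

29


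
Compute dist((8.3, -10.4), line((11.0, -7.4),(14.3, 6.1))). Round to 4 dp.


|cross product| = 26.55
|line direction| = sqrt(193.14) = 13.8975
Distance = 26.55/sqrt(193.14) = 1.9104

1.9104


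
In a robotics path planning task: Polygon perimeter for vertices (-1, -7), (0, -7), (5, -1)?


Sides: (-1, -7)->(0, -7): sqrt(1) = 1, (0, -7)->(5, -1): sqrt(61) = 7.81025, (5, -1)->(-1, -7): sqrt(72) = 8.485281
Sum = 17.295531
Perimeter = 17.2955

17.2955


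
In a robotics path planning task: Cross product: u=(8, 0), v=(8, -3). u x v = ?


u x v = u_x*v_y - u_y*v_x = 8*(-3) - 0*8
= (-24) - 0 = -24

-24


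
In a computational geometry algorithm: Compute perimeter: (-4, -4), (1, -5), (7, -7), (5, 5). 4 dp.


Sides: (-4, -4)->(1, -5): sqrt(26) = 5.09902, (1, -5)->(7, -7): sqrt(40) = 6.324555, (7, -7)->(5, 5): sqrt(148) = 12.165525, (5, 5)->(-4, -4): sqrt(162) = 12.727922
Sum = 36.317022
Perimeter = 36.317

36.317


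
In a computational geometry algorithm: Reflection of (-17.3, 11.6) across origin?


Reflection over origin: (x,y) -> (-x,-y)
(-17.3, 11.6) -> (17.3, -11.6)

(17.3, -11.6)


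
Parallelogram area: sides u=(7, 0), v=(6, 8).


|u x v| = |7*8 - 0*6|
= |56 - 0| = 56

56


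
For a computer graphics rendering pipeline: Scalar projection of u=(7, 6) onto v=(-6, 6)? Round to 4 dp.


u.v = -6, |v| = sqrt(72) = 8.4853
Scalar projection = u.v / |v| = -6 / sqrt(72) = -0.7071

-0.7071


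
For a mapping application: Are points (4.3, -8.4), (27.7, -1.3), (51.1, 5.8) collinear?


Cross product: (27.7-4.3)*(5.8-(-8.4)) - ((-1.3)-(-8.4))*(51.1-4.3)
= 0

Yes, collinear


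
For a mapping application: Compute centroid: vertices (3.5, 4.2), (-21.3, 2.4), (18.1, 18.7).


Centroid = ((x_A+x_B+x_C)/3, (y_A+y_B+y_C)/3)
= ((3.5+(-21.3)+18.1)/3, (4.2+2.4+18.7)/3)
= (0.1, 8.4333)

(0.1, 8.4333)


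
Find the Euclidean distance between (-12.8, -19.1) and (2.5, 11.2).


dx=15.3, dy=30.3
d^2 = 15.3^2 + 30.3^2 = 1152.18
d = sqrt(1152.18) = 33.9438

33.9438


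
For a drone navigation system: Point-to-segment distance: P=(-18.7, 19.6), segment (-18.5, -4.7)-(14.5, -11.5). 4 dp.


Project P onto AB: t = 0 (clamped to [0,1])
Closest point on segment: (-18.5, -4.7)
Distance: 24.3008

24.3008


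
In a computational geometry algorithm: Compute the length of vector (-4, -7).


|u| = sqrt((-4)^2 + (-7)^2) = sqrt(65) = 8.0623

8.0623


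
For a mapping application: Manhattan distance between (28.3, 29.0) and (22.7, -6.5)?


|28.3-22.7| + |29-(-6.5)| = 5.6 + 35.5 = 41.1

41.1


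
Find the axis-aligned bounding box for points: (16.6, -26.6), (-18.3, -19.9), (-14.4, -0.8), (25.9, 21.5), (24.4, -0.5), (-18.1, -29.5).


x range: [-18.3, 25.9]
y range: [-29.5, 21.5]
Bounding box: (-18.3,-29.5) to (25.9,21.5)

(-18.3,-29.5) to (25.9,21.5)


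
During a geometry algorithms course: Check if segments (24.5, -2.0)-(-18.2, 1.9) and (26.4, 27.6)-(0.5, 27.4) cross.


Cross products: d1=766.26, d2=656.71, d3=-1271.33, d4=-1161.78
d1*d2 < 0 and d3*d4 < 0? no

No, they don't intersect


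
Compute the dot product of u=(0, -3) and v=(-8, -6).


u . v = u_x*v_x + u_y*v_y = 0*(-8) + (-3)*(-6)
= 0 + 18 = 18

18


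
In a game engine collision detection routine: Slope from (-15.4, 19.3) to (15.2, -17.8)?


slope = (y2-y1)/(x2-x1) = ((-17.8)-19.3)/(15.2-(-15.4)) = (-37.1)/30.6 = -1.2124

-1.2124


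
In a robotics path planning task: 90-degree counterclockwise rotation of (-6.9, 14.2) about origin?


90° CCW: (x,y) -> (-y, x)
(-6.9,14.2) -> (-14.2, -6.9)

(-14.2, -6.9)


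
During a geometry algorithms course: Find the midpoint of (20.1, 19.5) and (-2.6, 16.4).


M = ((20.1+(-2.6))/2, (19.5+16.4)/2)
= (8.75, 17.95)

(8.75, 17.95)


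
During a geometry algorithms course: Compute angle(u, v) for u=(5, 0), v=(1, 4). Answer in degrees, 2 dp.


u.v = 5, |u| = sqrt(25) = 5, |v| = sqrt(17) = 4.1231
cos(theta) = u.v/(|u||v|) = 5/sqrt(425) = 0.242536
theta = acos(0.242536) = 75.96 degrees

75.96 degrees


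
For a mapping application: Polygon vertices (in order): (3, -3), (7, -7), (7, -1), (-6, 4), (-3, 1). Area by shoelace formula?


Shoelace sum: (3*(-7) - 7*(-3)) + (7*(-1) - 7*(-7)) + (7*4 - (-6)*(-1)) + ((-6)*1 - (-3)*4) + ((-3)*(-3) - 3*1)
= 76
Area = |76|/2 = 38

38


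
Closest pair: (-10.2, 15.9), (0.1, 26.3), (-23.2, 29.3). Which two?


d(P0,P1) = 14.6373, d(P0,P2) = 18.6698, d(P1,P2) = 23.4923
Closest: P0 and P1

Closest pair: (-10.2, 15.9) and (0.1, 26.3), distance = 14.6373


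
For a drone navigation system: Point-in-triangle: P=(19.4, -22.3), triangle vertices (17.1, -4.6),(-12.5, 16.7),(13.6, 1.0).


Cross products: AB x AP = 474.93, BC x BP = -517.07, CA x CP = -49.07
All same sign? no

No, outside


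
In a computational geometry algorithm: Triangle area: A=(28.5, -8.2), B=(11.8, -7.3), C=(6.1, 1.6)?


Area = |x_A(y_B-y_C) + x_B(y_C-y_A) + x_C(y_A-y_B)|/2
= |(-253.65) + 115.64 + (-5.49)|/2
= 143.5/2 = 71.75

71.75


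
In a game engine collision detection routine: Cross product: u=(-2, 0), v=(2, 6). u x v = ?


u x v = u_x*v_y - u_y*v_x = (-2)*6 - 0*2
= (-12) - 0 = -12

-12


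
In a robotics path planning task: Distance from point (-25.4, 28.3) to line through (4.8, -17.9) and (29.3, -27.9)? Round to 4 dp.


|cross product| = 829.9
|line direction| = sqrt(700.25) = 26.4622
Distance = 829.9/sqrt(700.25) = 31.3617

31.3617


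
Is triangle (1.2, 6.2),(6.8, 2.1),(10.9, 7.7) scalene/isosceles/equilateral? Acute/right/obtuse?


Side lengths squared: AB^2=48.17, BC^2=48.17, CA^2=96.34
Sorted: [48.17, 48.17, 96.34]
By sides: Isosceles, By angles: Right

Isosceles, Right


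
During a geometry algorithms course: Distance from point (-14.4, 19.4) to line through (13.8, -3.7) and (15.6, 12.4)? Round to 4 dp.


|cross product| = 495.6
|line direction| = sqrt(262.45) = 16.2003
Distance = 495.6/sqrt(262.45) = 30.592

30.592


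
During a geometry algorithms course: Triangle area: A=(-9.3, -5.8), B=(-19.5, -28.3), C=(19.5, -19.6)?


Area = |x_A(y_B-y_C) + x_B(y_C-y_A) + x_C(y_A-y_B)|/2
= |80.91 + 269.1 + 438.75|/2
= 788.76/2 = 394.38

394.38


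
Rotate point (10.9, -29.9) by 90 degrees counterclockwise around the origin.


90° CCW: (x,y) -> (-y, x)
(10.9,-29.9) -> (29.9, 10.9)

(29.9, 10.9)


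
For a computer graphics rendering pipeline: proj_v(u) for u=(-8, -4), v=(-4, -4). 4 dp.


u.v = 48, |v| = sqrt(32) = 5.6569
Scalar projection = u.v / |v| = 48 / sqrt(32) = 8.4853

8.4853


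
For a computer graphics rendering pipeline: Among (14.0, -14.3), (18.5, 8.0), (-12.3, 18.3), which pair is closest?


d(P0,P1) = 22.7495, d(P0,P2) = 41.8862, d(P1,P2) = 32.4766
Closest: P0 and P1

Closest pair: (14.0, -14.3) and (18.5, 8.0), distance = 22.7495


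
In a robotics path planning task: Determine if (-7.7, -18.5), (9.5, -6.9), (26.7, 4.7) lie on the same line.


Cross product: (9.5-(-7.7))*(4.7-(-18.5)) - ((-6.9)-(-18.5))*(26.7-(-7.7))
= 0

Yes, collinear


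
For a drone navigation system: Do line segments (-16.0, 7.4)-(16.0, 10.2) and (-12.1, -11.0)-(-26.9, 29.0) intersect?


Cross products: d1=-116.32, d2=-1437.76, d3=-599.72, d4=721.72
d1*d2 < 0 and d3*d4 < 0? no

No, they don't intersect


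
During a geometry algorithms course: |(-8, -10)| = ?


|u| = sqrt((-8)^2 + (-10)^2) = sqrt(164) = 12.8062

12.8062


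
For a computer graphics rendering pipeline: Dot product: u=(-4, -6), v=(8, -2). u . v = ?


u . v = u_x*v_x + u_y*v_y = (-4)*8 + (-6)*(-2)
= (-32) + 12 = -20

-20


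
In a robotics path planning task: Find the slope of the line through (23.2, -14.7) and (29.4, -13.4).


slope = (y2-y1)/(x2-x1) = ((-13.4)-(-14.7))/(29.4-23.2) = 1.3/6.2 = 0.2097

0.2097


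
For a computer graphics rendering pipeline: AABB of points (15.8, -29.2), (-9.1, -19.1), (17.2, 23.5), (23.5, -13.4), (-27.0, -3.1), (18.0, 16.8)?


x range: [-27, 23.5]
y range: [-29.2, 23.5]
Bounding box: (-27,-29.2) to (23.5,23.5)

(-27,-29.2) to (23.5,23.5)


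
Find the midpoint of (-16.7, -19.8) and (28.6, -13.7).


M = (((-16.7)+28.6)/2, ((-19.8)+(-13.7))/2)
= (5.95, -16.75)

(5.95, -16.75)


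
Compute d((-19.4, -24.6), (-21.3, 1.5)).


dx=-1.9, dy=26.1
d^2 = (-1.9)^2 + 26.1^2 = 684.82
d = sqrt(684.82) = 26.1691

26.1691


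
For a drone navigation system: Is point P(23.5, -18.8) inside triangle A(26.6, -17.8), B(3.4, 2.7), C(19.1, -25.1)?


Cross products: AB x AP = 86.75, BC x BP = 221.23, CA x CP = 15.13
All same sign? yes

Yes, inside


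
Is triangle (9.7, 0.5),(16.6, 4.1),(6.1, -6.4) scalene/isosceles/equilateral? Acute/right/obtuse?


Side lengths squared: AB^2=60.57, BC^2=220.5, CA^2=60.57
Sorted: [60.57, 60.57, 220.5]
By sides: Isosceles, By angles: Obtuse

Isosceles, Obtuse


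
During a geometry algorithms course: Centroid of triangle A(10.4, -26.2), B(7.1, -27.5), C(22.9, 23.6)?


Centroid = ((x_A+x_B+x_C)/3, (y_A+y_B+y_C)/3)
= ((10.4+7.1+22.9)/3, ((-26.2)+(-27.5)+23.6)/3)
= (13.4667, -10.0333)

(13.4667, -10.0333)


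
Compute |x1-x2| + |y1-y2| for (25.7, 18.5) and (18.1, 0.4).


|25.7-18.1| + |18.5-0.4| = 7.6 + 18.1 = 25.7

25.7


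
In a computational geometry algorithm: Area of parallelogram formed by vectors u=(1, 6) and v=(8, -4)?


|u x v| = |1*(-4) - 6*8|
= |(-4) - 48| = 52

52


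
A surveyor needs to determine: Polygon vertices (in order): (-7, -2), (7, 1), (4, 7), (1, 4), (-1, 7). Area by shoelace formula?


Shoelace sum: ((-7)*1 - 7*(-2)) + (7*7 - 4*1) + (4*4 - 1*7) + (1*7 - (-1)*4) + ((-1)*(-2) - (-7)*7)
= 123
Area = |123|/2 = 61.5

61.5


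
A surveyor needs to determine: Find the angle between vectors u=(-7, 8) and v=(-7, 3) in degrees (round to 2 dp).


u.v = 73, |u| = sqrt(113) = 10.6301, |v| = sqrt(58) = 7.6158
cos(theta) = u.v/(|u||v|) = 73/sqrt(6554) = 0.901716
theta = acos(0.901716) = 25.62 degrees

25.62 degrees


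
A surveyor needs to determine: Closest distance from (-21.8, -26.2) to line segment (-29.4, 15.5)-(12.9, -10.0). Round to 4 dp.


Project P onto AB: t = 0.5677 (clamped to [0,1])
Closest point on segment: (-5.388, 1.0247)
Distance: 31.7889

31.7889


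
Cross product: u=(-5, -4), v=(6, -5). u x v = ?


u x v = u_x*v_y - u_y*v_x = (-5)*(-5) - (-4)*6
= 25 - (-24) = 49

49


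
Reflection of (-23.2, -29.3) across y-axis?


Reflection over y-axis: (x,y) -> (-x,y)
(-23.2, -29.3) -> (23.2, -29.3)

(23.2, -29.3)


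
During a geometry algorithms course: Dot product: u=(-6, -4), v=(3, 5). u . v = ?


u . v = u_x*v_x + u_y*v_y = (-6)*3 + (-4)*5
= (-18) + (-20) = -38

-38


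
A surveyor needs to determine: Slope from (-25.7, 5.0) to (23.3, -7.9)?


slope = (y2-y1)/(x2-x1) = ((-7.9)-5)/(23.3-(-25.7)) = (-12.9)/49 = -0.2633

-0.2633


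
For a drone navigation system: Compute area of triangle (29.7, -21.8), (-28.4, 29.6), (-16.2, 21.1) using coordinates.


Area = |x_A(y_B-y_C) + x_B(y_C-y_A) + x_C(y_A-y_B)|/2
= |252.45 + (-1218.36) + 832.68|/2
= 133.23/2 = 66.615

66.615


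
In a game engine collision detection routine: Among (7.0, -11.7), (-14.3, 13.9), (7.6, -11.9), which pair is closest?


d(P0,P1) = 33.3024, d(P0,P2) = 0.6325, d(P1,P2) = 33.8415
Closest: P0 and P2

Closest pair: (7.0, -11.7) and (7.6, -11.9), distance = 0.6325


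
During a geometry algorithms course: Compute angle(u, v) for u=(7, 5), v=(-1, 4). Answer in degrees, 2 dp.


u.v = 13, |u| = sqrt(74) = 8.6023, |v| = sqrt(17) = 4.1231
cos(theta) = u.v/(|u||v|) = 13/sqrt(1258) = 0.366525
theta = acos(0.366525) = 68.5 degrees

68.5 degrees


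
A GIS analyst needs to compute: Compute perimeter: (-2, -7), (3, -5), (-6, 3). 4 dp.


Sides: (-2, -7)->(3, -5): sqrt(29) = 5.385165, (3, -5)->(-6, 3): sqrt(145) = 12.041595, (-6, 3)->(-2, -7): sqrt(116) = 10.77033
Sum = 28.19709
Perimeter = 28.1971

28.1971


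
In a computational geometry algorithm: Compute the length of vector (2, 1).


|u| = sqrt(2^2 + 1^2) = sqrt(5) = 2.2361

2.2361


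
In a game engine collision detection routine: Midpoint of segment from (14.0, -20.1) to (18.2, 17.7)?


M = ((14+18.2)/2, ((-20.1)+17.7)/2)
= (16.1, -1.2)

(16.1, -1.2)


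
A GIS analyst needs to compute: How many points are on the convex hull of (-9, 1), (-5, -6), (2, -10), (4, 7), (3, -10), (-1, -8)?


Convex hull vertices (CCW): (-9, 1), (-5, -6), (2, -10), (3, -10), (4, 7)
Count = 5

5


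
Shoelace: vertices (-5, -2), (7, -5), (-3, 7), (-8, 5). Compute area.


Shoelace sum: ((-5)*(-5) - 7*(-2)) + (7*7 - (-3)*(-5)) + ((-3)*5 - (-8)*7) + ((-8)*(-2) - (-5)*5)
= 155
Area = |155|/2 = 77.5

77.5


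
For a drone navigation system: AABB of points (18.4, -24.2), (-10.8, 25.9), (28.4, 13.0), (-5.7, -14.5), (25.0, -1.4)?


x range: [-10.8, 28.4]
y range: [-24.2, 25.9]
Bounding box: (-10.8,-24.2) to (28.4,25.9)

(-10.8,-24.2) to (28.4,25.9)


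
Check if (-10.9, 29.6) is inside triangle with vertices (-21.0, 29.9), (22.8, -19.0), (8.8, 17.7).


Cross products: AB x AP = 480.75, BC x BP = 556.39, CA x CP = -114.28
All same sign? no

No, outside


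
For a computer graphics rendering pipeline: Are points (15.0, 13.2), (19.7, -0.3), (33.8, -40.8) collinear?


Cross product: (19.7-15)*((-40.8)-13.2) - ((-0.3)-13.2)*(33.8-15)
= 0

Yes, collinear


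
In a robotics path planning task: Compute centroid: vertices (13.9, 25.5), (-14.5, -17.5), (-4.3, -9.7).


Centroid = ((x_A+x_B+x_C)/3, (y_A+y_B+y_C)/3)
= ((13.9+(-14.5)+(-4.3))/3, (25.5+(-17.5)+(-9.7))/3)
= (-1.6333, -0.5667)

(-1.6333, -0.5667)


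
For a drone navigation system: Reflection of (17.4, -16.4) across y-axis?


Reflection over y-axis: (x,y) -> (-x,y)
(17.4, -16.4) -> (-17.4, -16.4)

(-17.4, -16.4)


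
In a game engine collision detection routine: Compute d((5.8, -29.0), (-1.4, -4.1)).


dx=-7.2, dy=24.9
d^2 = (-7.2)^2 + 24.9^2 = 671.85
d = sqrt(671.85) = 25.9201

25.9201


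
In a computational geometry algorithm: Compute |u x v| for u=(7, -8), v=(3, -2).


|u x v| = |7*(-2) - (-8)*3|
= |(-14) - (-24)| = 10

10


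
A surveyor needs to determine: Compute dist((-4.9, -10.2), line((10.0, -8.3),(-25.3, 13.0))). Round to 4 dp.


|cross product| = 384.44
|line direction| = sqrt(1699.78) = 41.2284
Distance = 384.44/sqrt(1699.78) = 9.3246

9.3246


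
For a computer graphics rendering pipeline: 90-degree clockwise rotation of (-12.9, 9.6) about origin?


90° CW: (x,y) -> (y, -x)
(-12.9,9.6) -> (9.6, 12.9)

(9.6, 12.9)


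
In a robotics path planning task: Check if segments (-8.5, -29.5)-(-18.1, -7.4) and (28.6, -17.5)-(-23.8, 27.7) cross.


Cross products: d1=2305.72, d2=1581.6, d3=-935.11, d4=-210.99
d1*d2 < 0 and d3*d4 < 0? no

No, they don't intersect


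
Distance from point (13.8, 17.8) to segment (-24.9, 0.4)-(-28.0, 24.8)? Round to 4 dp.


Project P onto AB: t = 0.5035 (clamped to [0,1])
Closest point on segment: (-26.4608, 12.6849)
Distance: 40.5844

40.5844


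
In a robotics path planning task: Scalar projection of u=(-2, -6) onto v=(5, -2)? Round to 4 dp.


u.v = 2, |v| = sqrt(29) = 5.3852
Scalar projection = u.v / |v| = 2 / sqrt(29) = 0.3714

0.3714


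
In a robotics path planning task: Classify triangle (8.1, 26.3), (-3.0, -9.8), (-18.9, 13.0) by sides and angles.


Side lengths squared: AB^2=1426.42, BC^2=772.65, CA^2=905.89
Sorted: [772.65, 905.89, 1426.42]
By sides: Scalene, By angles: Acute

Scalene, Acute


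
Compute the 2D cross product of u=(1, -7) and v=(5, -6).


u x v = u_x*v_y - u_y*v_x = 1*(-6) - (-7)*5
= (-6) - (-35) = 29

29


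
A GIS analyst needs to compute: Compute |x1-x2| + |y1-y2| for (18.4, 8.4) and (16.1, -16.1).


|18.4-16.1| + |8.4-(-16.1)| = 2.3 + 24.5 = 26.8

26.8


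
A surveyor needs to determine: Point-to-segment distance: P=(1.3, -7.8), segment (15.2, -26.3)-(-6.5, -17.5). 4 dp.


Project P onto AB: t = 0.847 (clamped to [0,1])
Closest point on segment: (-3.1797, -18.8465)
Distance: 11.9203

11.9203


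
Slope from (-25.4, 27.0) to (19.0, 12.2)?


slope = (y2-y1)/(x2-x1) = (12.2-27)/(19-(-25.4)) = (-14.8)/44.4 = -0.3333

-0.3333


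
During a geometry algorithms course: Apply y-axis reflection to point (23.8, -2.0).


Reflection over y-axis: (x,y) -> (-x,y)
(23.8, -2) -> (-23.8, -2)

(-23.8, -2)


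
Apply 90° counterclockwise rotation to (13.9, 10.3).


90° CCW: (x,y) -> (-y, x)
(13.9,10.3) -> (-10.3, 13.9)

(-10.3, 13.9)


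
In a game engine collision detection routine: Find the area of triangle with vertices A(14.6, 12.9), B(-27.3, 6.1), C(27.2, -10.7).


Area = |x_A(y_B-y_C) + x_B(y_C-y_A) + x_C(y_A-y_B)|/2
= |245.28 + 644.28 + 184.96|/2
= 1074.52/2 = 537.26

537.26


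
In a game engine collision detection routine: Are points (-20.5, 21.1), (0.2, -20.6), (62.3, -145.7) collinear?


Cross product: (0.2-(-20.5))*((-145.7)-21.1) - ((-20.6)-21.1)*(62.3-(-20.5))
= 0

Yes, collinear


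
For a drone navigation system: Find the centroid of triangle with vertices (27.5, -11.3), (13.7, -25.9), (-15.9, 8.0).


Centroid = ((x_A+x_B+x_C)/3, (y_A+y_B+y_C)/3)
= ((27.5+13.7+(-15.9))/3, ((-11.3)+(-25.9)+8)/3)
= (8.4333, -9.7333)

(8.4333, -9.7333)


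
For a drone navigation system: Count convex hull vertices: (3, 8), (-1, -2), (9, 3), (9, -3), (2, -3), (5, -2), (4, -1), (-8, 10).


Convex hull vertices (CCW): (-8, 10), (-1, -2), (2, -3), (9, -3), (9, 3), (3, 8)
Count = 6

6


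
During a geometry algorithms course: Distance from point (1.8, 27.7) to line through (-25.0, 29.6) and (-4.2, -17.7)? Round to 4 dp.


|cross product| = 1228.12
|line direction| = sqrt(2669.93) = 51.6714
Distance = 1228.12/sqrt(2669.93) = 23.7679

23.7679


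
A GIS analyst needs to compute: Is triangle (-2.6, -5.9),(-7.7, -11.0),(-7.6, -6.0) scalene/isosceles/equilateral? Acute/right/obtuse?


Side lengths squared: AB^2=52.02, BC^2=25.01, CA^2=25.01
Sorted: [25.01, 25.01, 52.02]
By sides: Isosceles, By angles: Obtuse

Isosceles, Obtuse


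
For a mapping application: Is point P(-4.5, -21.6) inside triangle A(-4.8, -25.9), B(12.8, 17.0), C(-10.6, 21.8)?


Cross products: AB x AP = 62.81, BC x BP = 986.28, CA x CP = 39.25
All same sign? yes

Yes, inside


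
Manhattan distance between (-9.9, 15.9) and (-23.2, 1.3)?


|(-9.9)-(-23.2)| + |15.9-1.3| = 13.3 + 14.6 = 27.9

27.9


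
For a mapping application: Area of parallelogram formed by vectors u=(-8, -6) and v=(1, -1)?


|u x v| = |(-8)*(-1) - (-6)*1|
= |8 - (-6)| = 14

14


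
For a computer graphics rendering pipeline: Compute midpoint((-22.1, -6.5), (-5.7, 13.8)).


M = (((-22.1)+(-5.7))/2, ((-6.5)+13.8)/2)
= (-13.9, 3.65)

(-13.9, 3.65)


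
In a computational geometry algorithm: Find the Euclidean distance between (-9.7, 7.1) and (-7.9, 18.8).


dx=1.8, dy=11.7
d^2 = 1.8^2 + 11.7^2 = 140.13
d = sqrt(140.13) = 11.8377

11.8377


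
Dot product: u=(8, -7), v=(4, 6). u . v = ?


u . v = u_x*v_x + u_y*v_y = 8*4 + (-7)*6
= 32 + (-42) = -10

-10


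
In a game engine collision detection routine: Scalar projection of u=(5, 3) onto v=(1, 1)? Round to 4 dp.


u.v = 8, |v| = sqrt(2) = 1.4142
Scalar projection = u.v / |v| = 8 / sqrt(2) = 5.6569

5.6569


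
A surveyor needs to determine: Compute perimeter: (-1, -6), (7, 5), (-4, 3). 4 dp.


Sides: (-1, -6)->(7, 5): sqrt(185) = 13.601471, (7, 5)->(-4, 3): sqrt(125) = 11.18034, (-4, 3)->(-1, -6): sqrt(90) = 9.486833
Sum = 34.268644
Perimeter = 34.2686

34.2686


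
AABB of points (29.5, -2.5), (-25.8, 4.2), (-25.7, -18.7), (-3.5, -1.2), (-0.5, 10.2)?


x range: [-25.8, 29.5]
y range: [-18.7, 10.2]
Bounding box: (-25.8,-18.7) to (29.5,10.2)

(-25.8,-18.7) to (29.5,10.2)


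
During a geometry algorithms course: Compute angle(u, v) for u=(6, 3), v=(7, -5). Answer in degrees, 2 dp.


u.v = 27, |u| = sqrt(45) = 6.7082, |v| = sqrt(74) = 8.6023
cos(theta) = u.v/(|u||v|) = 27/sqrt(3330) = 0.467888
theta = acos(0.467888) = 62.1 degrees

62.1 degrees
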